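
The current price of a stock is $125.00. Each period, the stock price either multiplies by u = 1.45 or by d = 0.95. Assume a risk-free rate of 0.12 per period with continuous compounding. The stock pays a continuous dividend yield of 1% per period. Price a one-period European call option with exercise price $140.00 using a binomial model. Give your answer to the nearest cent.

Per-period risk-free factor R = e^0.12 = 1.1275; dividend-adjusted growth = e^(0.12−0.01) = 1.1163.
Risk-neutral probability p = (1.1163 − 0.95)/(1.45 − 0.95) = 0.1663/0.5000 = 0.3326
Terminal stock prices: S_u = 181.2, S_d = 118.8
Terminal payoffs (S − K): max(41.25, 0) = 41.25, max(-21.25, 0) = 0
Node 0 (S = 125): V_0 = e^(−0.12)·[0.3326·41.2500 + 0.6674·0.0000] = 12.1667

$12.17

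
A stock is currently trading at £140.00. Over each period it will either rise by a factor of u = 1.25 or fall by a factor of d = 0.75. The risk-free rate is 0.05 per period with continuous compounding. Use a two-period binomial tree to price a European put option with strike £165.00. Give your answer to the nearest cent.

£26.96

Risk-neutral probability p = (e^0.05 − 0.75)/(1.25 − 0.75) = 0.3013/0.5000 = 0.6025
Terminal stock prices: S_uu = 218.8, S_ud = 131.2, S_dd = 78.75
Terminal payoffs (K − S): max(-53.75, 0) = 0, max(33.75, 0) = 33.75, max(86.25, 0) = 86.25
Node u (S = 175): V_u = e^(−0.05)·[0.6025·0.0000 + 0.3975·33.7500] = 12.7600
Node d (S = 105): V_d = e^(−0.05)·[0.6025·33.7500 + 0.3975·86.2500] = 51.9529
Node 0 (S = 140): V_0 = e^(−0.05)·[0.6025·12.7600 + 0.3975·51.9529] = 26.9555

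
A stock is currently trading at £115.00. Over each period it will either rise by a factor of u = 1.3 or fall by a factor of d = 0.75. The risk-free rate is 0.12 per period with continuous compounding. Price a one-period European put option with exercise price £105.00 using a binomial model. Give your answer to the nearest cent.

£5.22

Risk-neutral probability p = (e^0.12 − 0.75)/(1.3 − 0.75) = 0.3775/0.5500 = 0.6864
Terminal stock prices: S_u = 149.5, S_d = 86.25
Terminal payoffs (K − S): max(-44.5, 0) = 0, max(18.75, 0) = 18.75
Node 0 (S = 115): V_0 = e^(−0.12)·[0.6864·0.0000 + 0.3136·18.7500] = 5.2158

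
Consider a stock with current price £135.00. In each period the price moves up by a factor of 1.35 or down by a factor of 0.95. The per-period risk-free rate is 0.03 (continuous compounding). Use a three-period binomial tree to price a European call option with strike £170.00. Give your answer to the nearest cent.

Risk-neutral probability p = (e^0.03 − 0.95)/(1.35 − 0.95) = 0.0805/0.4000 = 0.2011
Terminal stock prices: S_uuu = 332.2, S_uud = 233.7, S_udd = 164.5, S_ddd = 115.7
Terminal payoffs (S − K): max(162.2, 0) = 162.2, max(63.74, 0) = 63.74, max(-5.519, 0) = 0, max(-54.25, 0) = 0
Node uu (S = 246): V_uu = e^(−0.03)·[0.2011·162.1506 + 0.7989·63.7356] = 81.0618
Node ud (S = 173.1): V_ud = e^(−0.03)·[0.2011·63.7356 + 0.7989·0.0000] = 12.4407
Node dd (S = 121.8): V_dd = e^(−0.03)·[0.2011·0.0000 + 0.7989·0.0000] = 0.0000
Node u (S = 182.2): V_u = e^(−0.03)·[0.2011·81.0618 + 0.7989·12.4407] = 25.4673
Node d (S = 128.2): V_d = e^(−0.03)·[0.2011·12.4407 + 0.7989·0.0000] = 2.4283
Node 0 (S = 135): V_0 = e^(−0.03)·[0.2011·25.4673 + 0.7989·2.4283] = 6.8536

£6.85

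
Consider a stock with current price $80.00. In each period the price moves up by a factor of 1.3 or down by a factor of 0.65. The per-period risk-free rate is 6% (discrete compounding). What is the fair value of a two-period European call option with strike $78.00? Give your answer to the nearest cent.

$20.25

Risk-neutral probability p = (1 + 0.06 − 0.65)/(1.3 − 0.65) = 0.4100/0.6500 = 0.6308
Terminal stock prices: S_uu = 135.2, S_ud = 67.6, S_dd = 33.8
Terminal payoffs (S − K): max(57.2, 0) = 57.2, max(-10.4, 0) = 0, max(-44.2, 0) = 0
Node u (S = 104): V_u = 1/1.06·[0.6308·57.2000 + 0.3692·0.0000] = 34.0377
Node d (S = 52): V_d = 1/1.06·[0.6308·0.0000 + 0.3692·0.0000] = 0.0000
Node 0 (S = 80): V_0 = 1/1.06·[0.6308·34.0377 + 0.3692·0.0000] = 20.2547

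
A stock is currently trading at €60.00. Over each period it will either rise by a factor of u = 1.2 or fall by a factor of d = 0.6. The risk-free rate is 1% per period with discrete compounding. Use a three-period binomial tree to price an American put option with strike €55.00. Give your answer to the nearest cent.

Risk-neutral probability p = (1 + 0.01 − 0.6)/(1.2 − 0.6) = 0.4100/0.6000 = 0.6833
Terminal stock prices: S_uuu = 103.7, S_uud = 51.84, S_udd = 25.92, S_ddd = 12.96
Terminal payoffs (K − S): max(-48.68, 0) = 0, max(3.16, 0) = 3.16, max(29.08, 0) = 29.08, max(42.04, 0) = 42.04
Node uu (S = 86.4): continuation = 1/1.01·[0.6833·0.0000 + 0.3167·3.1600] = 0.9908; exercise value = 0.0000 ≤ continuation, so V_uu = 0.9908
Node ud (S = 43.2): continuation = 1/1.01·[0.6833·3.1600 + 0.3167·29.0800] = 11.2554; exercise value = 11.8000 > continuation, so V_ud = 11.8000 (exercise)
Node dd (S = 21.6): continuation = 1/1.01·[0.6833·29.0800 + 0.3167·42.0400] = 32.8554; exercise value = 33.4000 > continuation, so V_dd = 33.4000 (exercise)
Node u (S = 72): continuation = 1/1.01·[0.6833·0.9908 + 0.3167·11.8000] = 4.3700; exercise value = 0.0000 ≤ continuation, so V_u = 4.3700
Node d (S = 36): continuation = 1/1.01·[0.6833·11.8000 + 0.3167·33.4000] = 18.4554; exercise value = 19.0000 > continuation, so V_d = 19.0000 (exercise)
Node 0 (S = 60): continuation = 1/1.01·[0.6833·4.3700 + 0.3167·19.0000] = 8.9137; exercise value = 0.0000 ≤ continuation, so V_0 = 8.9137

€8.91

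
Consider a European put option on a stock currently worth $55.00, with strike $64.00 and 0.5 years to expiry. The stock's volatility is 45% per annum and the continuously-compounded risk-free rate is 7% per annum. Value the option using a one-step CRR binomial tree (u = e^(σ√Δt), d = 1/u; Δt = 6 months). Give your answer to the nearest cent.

CRR parameters: u = e^(σ√Δt) = e^(0.45·√0.5) = 1.3746, d = 1/u = 0.7275
Per-period rate: rΔt = 0.07·0.5 = 0.035, so R = e^0.035 = 1.0356
Risk-neutral probability p = (e^0.035 − 0.7275)/(1.3746 − 0.7275) = 0.3082/0.6472 = 0.4762
Terminal stock prices: S_u = 75.61, S_d = 40.01
Terminal payoffs (K − S): max(-11.61, 0) = 0, max(23.99, 0) = 23.99
Node 0 (S = 55): V_0 = e^(−0.035)·[0.4762·0.0000 + 0.5238·23.9898] = 12.1347

$12.13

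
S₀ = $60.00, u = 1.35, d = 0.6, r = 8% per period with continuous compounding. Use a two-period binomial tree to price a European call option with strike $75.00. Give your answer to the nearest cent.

Risk-neutral probability p = (e^0.08 − 0.6)/(1.35 − 0.6) = 0.4833/0.7500 = 0.6444
Terminal stock prices: S_uu = 109.4, S_ud = 48.6, S_dd = 21.6
Terminal payoffs (S − K): max(34.35, 0) = 34.35, max(-26.4, 0) = 0, max(-53.4, 0) = 0
Node u (S = 81): V_u = e^(−0.08)·[0.6444·34.3500 + 0.3556·0.0000] = 20.4328
Node d (S = 36): V_d = e^(−0.08)·[0.6444·0.0000 + 0.3556·0.0000] = 0.0000
Node 0 (S = 60): V_0 = e^(−0.08)·[0.6444·20.4328 + 0.3556·0.0000] = 12.1542

$12.15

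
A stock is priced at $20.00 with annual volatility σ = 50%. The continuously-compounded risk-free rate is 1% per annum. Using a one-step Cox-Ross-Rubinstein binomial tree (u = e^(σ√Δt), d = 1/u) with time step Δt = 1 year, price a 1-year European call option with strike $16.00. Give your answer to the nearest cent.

$6.51

CRR parameters: u = e^(σ√Δt) = e^(0.5·√1) = 1.6487, d = 1/u = 0.6065
Per-period rate: rΔt = 0.01·1 = 0.01, so R = e^0.01 = 1.0101
Risk-neutral probability p = (e^0.01 − 0.6065)/(1.6487 − 0.6065) = 0.4035/1.0422 = 0.3872
Terminal stock prices: S_u = 32.97, S_d = 12.13
Terminal payoffs (S − K): max(16.97, 0) = 16.97, max(-3.869, 0) = 0
Node 0 (S = 20): V_0 = e^(−0.01)·[0.3872·16.9744 + 0.6128·0.0000] = 6.5068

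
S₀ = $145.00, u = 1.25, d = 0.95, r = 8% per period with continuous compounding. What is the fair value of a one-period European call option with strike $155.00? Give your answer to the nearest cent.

$10.77

Risk-neutral probability p = (e^0.08 − 0.95)/(1.25 − 0.95) = 0.1333/0.3000 = 0.4443
Terminal stock prices: S_u = 181.2, S_d = 137.8
Terminal payoffs (S − K): max(26.25, 0) = 26.25, max(-17.25, 0) = 0
Node 0 (S = 145): V_0 = e^(−0.08)·[0.4443·26.2500 + 0.5557·0.0000] = 10.7660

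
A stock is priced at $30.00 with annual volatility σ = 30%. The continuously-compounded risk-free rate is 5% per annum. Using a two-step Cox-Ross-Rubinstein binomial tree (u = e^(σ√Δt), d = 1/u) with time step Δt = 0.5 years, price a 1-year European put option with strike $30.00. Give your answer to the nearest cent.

CRR parameters: u = e^(σ√Δt) = e^(0.3·√0.5) = 1.2363, d = 1/u = 0.8089
Per-period rate: rΔt = 0.05·0.5 = 0.025, so R = e^0.025 = 1.0253
Risk-neutral probability p = (e^0.025 − 0.8089)/(1.2363 − 0.8089) = 0.2165/0.4275 = 0.5064
Terminal stock prices: S_uu = 45.85, S_ud = 30, S_dd = 19.63
Terminal payoffs (K − S): max(-15.85, 0) = 0, max(0, 0) = 0, max(10.37, 0) = 10.37
Node u (S = 37.09): V_u = e^(−0.025)·[0.5064·0.0000 + 0.4936·0.0000] = 0.0000
Node d (S = 24.27): V_d = e^(−0.025)·[0.5064·0.0000 + 0.4936·10.3725] = 4.9936
Node 0 (S = 30): V_0 = e^(−0.025)·[0.5064·0.0000 + 0.4936·4.9936] = 2.4040

$2.40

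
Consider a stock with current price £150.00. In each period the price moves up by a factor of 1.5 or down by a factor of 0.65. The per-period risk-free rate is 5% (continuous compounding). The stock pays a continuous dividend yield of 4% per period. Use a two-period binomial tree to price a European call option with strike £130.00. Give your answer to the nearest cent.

£40.87

Per-period risk-free factor R = e^0.05 = 1.0513; dividend-adjusted growth = e^(0.05−0.04) = 1.0101.
Risk-neutral probability p = (1.0101 − 0.65)/(1.5 − 0.65) = 0.3601/0.8500 = 0.4236
Terminal stock prices: S_uu = 337.5, S_ud = 146.2, S_dd = 63.38
Terminal payoffs (S − K): max(207.5, 0) = 207.5, max(16.25, 0) = 16.25, max(-66.62, 0) = 0
Node u (S = 225): V_u = e^(−0.05)·[0.4236·207.5000 + 0.5764·16.2500] = 92.5178
Node d (S = 97.5): V_d = e^(−0.05)·[0.4236·16.2500 + 0.5764·0.0000] = 6.5476
Node 0 (S = 150): V_0 = e^(−0.05)·[0.4236·92.5178 + 0.5764·6.5476] = 40.8682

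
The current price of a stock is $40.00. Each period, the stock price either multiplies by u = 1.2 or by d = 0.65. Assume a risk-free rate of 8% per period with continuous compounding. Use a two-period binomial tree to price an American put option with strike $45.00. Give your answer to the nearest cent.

Risk-neutral probability p = (e^0.08 − 0.65)/(1.2 − 0.65) = 0.4333/0.5500 = 0.7878
Terminal stock prices: S_uu = 57.6, S_ud = 31.2, S_dd = 16.9
Terminal payoffs (K − S): max(-12.6, 0) = 0, max(13.8, 0) = 13.8, max(28.1, 0) = 28.1
Node u (S = 48): continuation = e^(−0.08)·[0.7878·0.0000 + 0.2122·13.8000] = 2.7033; exercise value = 0.0000 ≤ continuation, so V_u = 2.7033
Node d (S = 26): continuation = e^(−0.08)·[0.7878·13.8000 + 0.2122·28.1000] = 15.5402; exercise value = 19.0000 > continuation, so V_d = 19.0000 (exercise)
Node 0 (S = 40): continuation = e^(−0.08)·[0.7878·2.7033 + 0.2122·19.0000] = 5.6878; exercise value = 5.0000 ≤ continuation, so V_0 = 5.6878

$5.69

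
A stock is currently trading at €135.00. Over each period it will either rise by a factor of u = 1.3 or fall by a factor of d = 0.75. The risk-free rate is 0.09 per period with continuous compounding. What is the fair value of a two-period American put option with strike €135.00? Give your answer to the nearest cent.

Risk-neutral probability p = (e^0.09 − 0.75)/(1.3 − 0.75) = 0.3442/0.5500 = 0.6258
Terminal stock prices: S_uu = 228.2, S_ud = 131.6, S_dd = 75.94
Terminal payoffs (K − S): max(-93.15, 0) = 0, max(3.375, 0) = 3.375, max(59.06, 0) = 59.06
Node u (S = 175.5): continuation = e^(−0.09)·[0.6258·0.0000 + 0.3742·3.3750] = 1.1543; exercise value = 0.0000 ≤ continuation, so V_u = 1.1543
Node d (S = 101.2): continuation = e^(−0.09)·[0.6258·3.3750 + 0.3742·59.0625] = 22.1307; exercise value = 33.7500 > continuation, so V_d = 33.7500 (exercise)
Node 0 (S = 135): continuation = e^(−0.09)·[0.6258·1.1543 + 0.3742·33.7500] = 12.2033; exercise value = 0.0000 ≤ continuation, so V_0 = 12.2033

€12.20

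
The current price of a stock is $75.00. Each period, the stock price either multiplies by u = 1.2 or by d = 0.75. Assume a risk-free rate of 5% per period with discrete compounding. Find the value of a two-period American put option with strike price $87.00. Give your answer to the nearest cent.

Risk-neutral probability p = (1 + 0.05 − 0.75)/(1.2 − 0.75) = 0.3000/0.4500 = 0.6667
Terminal stock prices: S_uu = 108, S_ud = 67.5, S_dd = 42.19
Terminal payoffs (K − S): max(-21, 0) = 0, max(19.5, 0) = 19.5, max(44.81, 0) = 44.81
Node u (S = 90): continuation = 1/1.05·[0.6667·0.0000 + 0.3333·19.5000] = 6.1905; exercise value = 0.0000 ≤ continuation, so V_u = 6.1905
Node d (S = 56.25): continuation = 1/1.05·[0.6667·19.5000 + 0.3333·44.8125] = 26.6071; exercise value = 30.7500 > continuation, so V_d = 30.7500 (exercise)
Node 0 (S = 75): continuation = 1/1.05·[0.6667·6.1905 + 0.3333·30.7500] = 13.6924; exercise value = 12.0000 ≤ continuation, so V_0 = 13.6924

$13.69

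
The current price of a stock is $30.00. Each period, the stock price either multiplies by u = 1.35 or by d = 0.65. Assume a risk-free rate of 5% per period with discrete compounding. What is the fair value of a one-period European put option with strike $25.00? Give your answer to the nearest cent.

$2.24

Risk-neutral probability p = (1 + 0.05 − 0.65)/(1.35 − 0.65) = 0.4000/0.7000 = 0.5714
Terminal stock prices: S_u = 40.5, S_d = 19.5
Terminal payoffs (K − S): max(-15.5, 0) = 0, max(5.5, 0) = 5.5
Node 0 (S = 30): V_0 = 1/1.05·[0.5714·0.0000 + 0.4286·5.5000] = 2.2449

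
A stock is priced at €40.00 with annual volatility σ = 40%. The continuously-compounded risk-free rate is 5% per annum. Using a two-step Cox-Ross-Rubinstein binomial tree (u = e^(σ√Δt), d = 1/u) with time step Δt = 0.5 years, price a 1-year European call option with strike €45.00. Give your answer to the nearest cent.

CRR parameters: u = e^(σ√Δt) = e^(0.4·√0.5) = 1.3269, d = 1/u = 0.7536
Per-period rate: rΔt = 0.05·0.5 = 0.025, so R = e^0.025 = 1.0253
Risk-neutral probability p = (e^0.025 − 0.7536)/(1.3269 − 0.7536) = 0.2717/0.5733 = 0.4739
Terminal stock prices: S_uu = 70.43, S_ud = 40, S_dd = 22.72
Terminal payoffs (S − K): max(25.43, 0) = 25.43, max(-5, 0) = 0, max(-22.28, 0) = 0
Node u (S = 53.08): V_u = e^(−0.025)·[0.4739·25.4262 + 0.5261·0.0000] = 11.7524
Node d (S = 30.15): V_d = e^(−0.025)·[0.4739·0.0000 + 0.5261·0.0000] = 0.0000
Node 0 (S = 40): V_0 = e^(−0.025)·[0.4739·11.7524 + 0.5261·0.0000] = 5.4321

€5.43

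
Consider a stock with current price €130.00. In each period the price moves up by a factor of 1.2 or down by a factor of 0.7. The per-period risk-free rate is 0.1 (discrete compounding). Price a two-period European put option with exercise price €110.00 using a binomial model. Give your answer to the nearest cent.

Risk-neutral probability p = (1 + 0.1 − 0.7)/(1.2 − 0.7) = 0.4000/0.5000 = 0.8000
Terminal stock prices: S_uu = 187.2, S_ud = 109.2, S_dd = 63.7
Terminal payoffs (K − S): max(-77.2, 0) = 0, max(0.8, 0) = 0.8, max(46.3, 0) = 46.3
Node u (S = 156): V_u = 1/1.1·[0.8000·0.0000 + 0.2000·0.8000] = 0.1455
Node d (S = 91): V_d = 1/1.1·[0.8000·0.8000 + 0.2000·46.3000] = 9.0000
Node 0 (S = 130): V_0 = 1/1.1·[0.8000·0.1455 + 0.2000·9.0000] = 1.7421

€1.74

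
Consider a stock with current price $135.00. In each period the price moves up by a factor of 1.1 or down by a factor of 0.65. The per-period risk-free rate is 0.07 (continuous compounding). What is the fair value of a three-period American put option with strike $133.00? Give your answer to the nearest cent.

Risk-neutral probability p = (e^0.07 − 0.65)/(1.1 − 0.65) = 0.4225/0.4500 = 0.9389
Terminal stock prices: S_uuu = 179.7, S_uud = 106.2, S_udd = 62.74, S_ddd = 37.07
Terminal payoffs (K − S): max(-46.69, 0) = 0, max(26.82, 0) = 26.82, max(70.26, 0) = 70.26, max(95.93, 0) = 95.93
Node uu (S = 163.4): continuation = e^(−0.07)·[0.9389·0.0000 + 0.0611·26.8225] = 1.5279; exercise value = 0.0000 ≤ continuation, so V_uu = 1.5279
Node ud (S = 96.53): continuation = e^(−0.07)·[0.9389·26.8225 + 0.0611·70.2587] = 27.4834; exercise value = 36.4750 > continuation, so V_ud = 36.4750 (exercise)
Node dd (S = 57.04): continuation = e^(−0.07)·[0.9389·70.2587 + 0.0611·95.9256] = 66.9709; exercise value = 75.9625 > continuation, so V_dd = 75.9625 (exercise)
Node u (S = 148.5): continuation = e^(−0.07)·[0.9389·1.5279 + 0.0611·36.4750] = 3.4153; exercise value = 0.0000 ≤ continuation, so V_u = 3.4153
Node d (S = 87.75): continuation = e^(−0.07)·[0.9389·36.4750 + 0.0611·75.9625] = 36.2584; exercise value = 45.2500 > continuation, so V_d = 45.2500 (exercise)
Node 0 (S = 135): continuation = e^(−0.07)·[0.9389·3.4153 + 0.0611·45.2500] = 5.5674; exercise value = 0.0000 ≤ continuation, so V_0 = 5.5674

$5.57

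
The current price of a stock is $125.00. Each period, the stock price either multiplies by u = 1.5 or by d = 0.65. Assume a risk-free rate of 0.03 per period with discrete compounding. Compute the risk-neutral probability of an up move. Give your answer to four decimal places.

p = 0.4471

Risk-neutral probability p = (1 + 0.03 − 0.65)/(1.5 − 0.65) = 0.3800/0.8500 = 0.4471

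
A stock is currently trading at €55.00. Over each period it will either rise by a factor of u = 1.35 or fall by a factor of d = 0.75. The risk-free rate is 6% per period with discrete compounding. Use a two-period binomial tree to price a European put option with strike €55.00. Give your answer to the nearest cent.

€5.00

Risk-neutral probability p = (1 + 0.06 − 0.75)/(1.35 − 0.75) = 0.3100/0.6000 = 0.5167
Terminal stock prices: S_uu = 100.2, S_ud = 55.69, S_dd = 30.94
Terminal payoffs (K − S): max(-45.24, 0) = 0, max(-0.6875, 0) = 0, max(24.06, 0) = 24.06
Node u (S = 74.25): V_u = 1/1.06·[0.5167·0.0000 + 0.4833·0.0000] = 0.0000
Node d (S = 41.25): V_d = 1/1.06·[0.5167·0.0000 + 0.4833·24.0625] = 10.9719
Node 0 (S = 55): V_0 = 1/1.06·[0.5167·0.0000 + 0.4833·10.9719] = 5.0029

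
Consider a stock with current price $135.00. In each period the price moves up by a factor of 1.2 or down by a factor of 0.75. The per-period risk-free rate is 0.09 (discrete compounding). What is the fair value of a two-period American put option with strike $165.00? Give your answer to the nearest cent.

Risk-neutral probability p = (1 + 0.09 − 0.75)/(1.2 − 0.75) = 0.3400/0.4500 = 0.7556
Terminal stock prices: S_uu = 194.4, S_ud = 121.5, S_dd = 75.94
Terminal payoffs (K − S): max(-29.4, 0) = 0, max(43.5, 0) = 43.5, max(89.06, 0) = 89.06
Node u (S = 162): continuation = 1/1.09·[0.7556·0.0000 + 0.2444·43.5000] = 9.7554; exercise value = 3.0000 ≤ continuation, so V_u = 9.7554
Node d (S = 101.2): continuation = 1/1.09·[0.7556·43.5000 + 0.2444·89.0625] = 50.1261; exercise value = 63.7500 > continuation, so V_d = 63.7500 (exercise)
Node 0 (S = 135): continuation = 1/1.09·[0.7556·9.7554 + 0.2444·63.7500] = 21.0588; exercise value = 30.0000 > continuation, so V_0 = 30.0000 (exercise)

$30.00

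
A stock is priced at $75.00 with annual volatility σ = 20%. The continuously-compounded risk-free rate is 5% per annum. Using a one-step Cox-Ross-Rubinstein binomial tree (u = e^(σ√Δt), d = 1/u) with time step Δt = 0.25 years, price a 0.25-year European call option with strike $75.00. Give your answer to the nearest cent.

CRR parameters: u = e^(σ√Δt) = e^(0.2·√0.25) = 1.1052, d = 1/u = 0.9048
Per-period rate: rΔt = 0.05·0.25 = 0.0125, so R = e^0.0125 = 1.0126
Risk-neutral probability p = (e^0.0125 − 0.9048)/(1.1052 − 0.9048) = 0.1077/0.2003 = 0.5378
Terminal stock prices: S_u = 82.89, S_d = 67.86
Terminal payoffs (S − K): max(7.888, 0) = 7.888, max(-7.137, 0) = 0
Node 0 (S = 75): V_0 = e^(−0.0125)·[0.5378·7.8878 + 0.4622·0.0000] = 4.1894

$4.19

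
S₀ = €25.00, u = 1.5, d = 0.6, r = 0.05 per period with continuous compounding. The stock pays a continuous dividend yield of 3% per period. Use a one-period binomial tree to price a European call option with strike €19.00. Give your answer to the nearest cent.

Per-period risk-free factor R = e^0.05 = 1.0513; dividend-adjusted growth = e^(0.05−0.03) = 1.0202.
Risk-neutral probability p = (1.0202 − 0.6)/(1.5 − 0.6) = 0.4202/0.9000 = 0.4669
Terminal stock prices: S_u = 37.5, S_d = 15
Terminal payoffs (S − K): max(18.5, 0) = 18.5, max(-4, 0) = 0
Node 0 (S = 25): V_0 = e^(−0.05)·[0.4669·18.5000 + 0.5331·0.0000] = 8.2162

€8.22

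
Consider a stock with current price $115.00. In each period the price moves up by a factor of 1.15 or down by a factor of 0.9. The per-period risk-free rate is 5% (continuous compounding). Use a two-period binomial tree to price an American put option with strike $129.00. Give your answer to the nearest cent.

$14.00

Risk-neutral probability p = (e^0.05 − 0.9)/(1.15 − 0.9) = 0.1513/0.2500 = 0.6051
Terminal stock prices: S_uu = 152.1, S_ud = 119, S_dd = 93.15
Terminal payoffs (K − S): max(-23.09, 0) = 0, max(9.975, 0) = 9.975, max(35.85, 0) = 35.85
Node u (S = 132.2): continuation = e^(−0.05)·[0.6051·0.0000 + 0.3949·9.9750] = 3.7472; exercise value = 0.0000 ≤ continuation, so V_u = 3.7472
Node d (S = 103.5): continuation = e^(−0.05)·[0.6051·9.9750 + 0.3949·35.8500] = 19.2086; exercise value = 25.5000 > continuation, so V_d = 25.5000 (exercise)
Node 0 (S = 115): continuation = e^(−0.05)·[0.6051·3.7472 + 0.3949·25.5000] = 11.7360; exercise value = 14.0000 > continuation, so V_0 = 14.0000 (exercise)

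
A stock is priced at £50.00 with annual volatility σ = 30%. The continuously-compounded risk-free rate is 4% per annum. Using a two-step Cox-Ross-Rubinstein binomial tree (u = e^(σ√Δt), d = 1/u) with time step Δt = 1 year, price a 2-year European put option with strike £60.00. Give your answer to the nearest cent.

£12.35

CRR parameters: u = e^(σ√Δt) = e^(0.3·√1) = 1.3499, d = 1/u = 0.7408
Per-period rate: rΔt = 0.04·1 = 0.04, so R = e^0.04 = 1.0408
Risk-neutral probability p = (e^0.04 − 0.7408)/(1.3499 − 0.7408) = 0.3000/0.6090 = 0.4926
Terminal stock prices: S_uu = 91.11, S_ud = 50, S_dd = 27.44
Terminal payoffs (K − S): max(-31.11, 0) = 0, max(10, 0) = 10, max(32.56, 0) = 32.56
Node u (S = 67.49): V_u = e^(−0.04)·[0.4926·0.0000 + 0.5074·10.0000] = 4.8754
Node d (S = 37.04): V_d = e^(−0.04)·[0.4926·10.0000 + 0.5074·32.5594] = 20.6065
Node 0 (S = 50): V_0 = e^(−0.04)·[0.4926·4.8754 + 0.5074·20.6065] = 12.3537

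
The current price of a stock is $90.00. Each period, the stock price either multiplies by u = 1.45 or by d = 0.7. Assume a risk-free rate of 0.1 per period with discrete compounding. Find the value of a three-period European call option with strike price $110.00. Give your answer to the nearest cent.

Risk-neutral probability p = (1 + 0.1 − 0.7)/(1.45 − 0.7) = 0.4000/0.7500 = 0.5333
Terminal stock prices: S_uuu = 274.4, S_uud = 132.5, S_udd = 63.94, S_ddd = 30.87
Terminal payoffs (S − K): max(164.4, 0) = 164.4, max(22.46, 0) = 22.46, max(-46.06, 0) = 0, max(-79.13, 0) = 0
Node uu (S = 189.2): V_uu = 1/1.1·[0.5333·164.3762 + 0.4667·22.4575] = 89.2250
Node ud (S = 91.35): V_ud = 1/1.1·[0.5333·22.4575 + 0.4667·0.0000] = 10.8885
Node dd (S = 44.1): V_dd = 1/1.1·[0.5333·0.0000 + 0.4667·0.0000] = 0.0000
Node u (S = 130.5): V_u = 1/1.1·[0.5333·89.2250 + 0.4667·10.8885] = 47.8800
Node d (S = 63): V_d = 1/1.1·[0.5333·10.8885 + 0.4667·0.0000] = 5.2793
Node 0 (S = 90): V_0 = 1/1.1·[0.5333·47.8800 + 0.4667·5.2793] = 25.4542

$25.45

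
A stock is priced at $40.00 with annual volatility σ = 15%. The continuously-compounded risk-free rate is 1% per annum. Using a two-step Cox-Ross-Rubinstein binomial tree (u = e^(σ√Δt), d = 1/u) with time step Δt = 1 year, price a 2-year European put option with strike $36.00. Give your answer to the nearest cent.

$1.59

CRR parameters: u = e^(σ√Δt) = e^(0.15·√1) = 1.1618, d = 1/u = 0.8607
Per-period rate: rΔt = 0.01·1 = 0.01, so R = e^0.01 = 1.0101
Risk-neutral probability p = (e^0.01 − 0.8607)/(1.1618 − 0.8607) = 0.1493/0.3011 = 0.4959
Terminal stock prices: S_uu = 53.99, S_ud = 40, S_dd = 29.63
Terminal payoffs (K − S): max(-17.99, 0) = 0, max(-4, 0) = 0, max(6.367, 0) = 6.367
Node u (S = 46.47): V_u = e^(−0.01)·[0.4959·0.0000 + 0.5041·0.0000] = 0.0000
Node d (S = 34.43): V_d = e^(−0.01)·[0.4959·0.0000 + 0.5041·6.3673] = 3.1775
Node 0 (S = 40): V_0 = e^(−0.01)·[0.4959·0.0000 + 0.5041·3.1775] = 1.5857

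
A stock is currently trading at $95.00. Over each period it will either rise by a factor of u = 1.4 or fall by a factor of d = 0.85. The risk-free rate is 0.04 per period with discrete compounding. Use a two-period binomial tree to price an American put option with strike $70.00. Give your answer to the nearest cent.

$0.54

Risk-neutral probability p = (1 + 0.04 − 0.85)/(1.4 − 0.85) = 0.1900/0.5500 = 0.3455
Terminal stock prices: S_uu = 186.2, S_ud = 113, S_dd = 68.64
Terminal payoffs (K − S): max(-116.2, 0) = 0, max(-43.05, 0) = 0, max(1.363, 0) = 1.363
Node u (S = 133): continuation = 1/1.04·[0.3455·0.0000 + 0.6545·0.0000] = 0.0000; exercise value = 0.0000 ≤ continuation, so V_u = 0.0000
Node d (S = 80.75): continuation = 1/1.04·[0.3455·0.0000 + 0.6545·1.3625] = 0.8575; exercise value = 0.0000 ≤ continuation, so V_d = 0.8575
Node 0 (S = 95): continuation = 1/1.04·[0.3455·0.0000 + 0.6545·0.8575] = 0.5397; exercise value = 0.0000 ≤ continuation, so V_0 = 0.5397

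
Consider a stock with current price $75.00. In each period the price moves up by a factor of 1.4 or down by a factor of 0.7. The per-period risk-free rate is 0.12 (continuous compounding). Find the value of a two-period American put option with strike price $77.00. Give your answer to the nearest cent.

$9.11

Risk-neutral probability p = (e^0.12 − 0.7)/(1.4 − 0.7) = 0.4275/0.7000 = 0.6107
Terminal stock prices: S_uu = 147, S_ud = 73.5, S_dd = 36.75
Terminal payoffs (K − S): max(-70, 0) = 0, max(3.5, 0) = 3.5, max(40.25, 0) = 40.25
Node u (S = 105): continuation = e^(−0.12)·[0.6107·0.0000 + 0.3893·3.5000] = 1.2084; exercise value = 0.0000 ≤ continuation, so V_u = 1.2084
Node d (S = 52.5): continuation = e^(−0.12)·[0.6107·3.5000 + 0.3893·40.2500] = 15.7929; exercise value = 24.5000 > continuation, so V_d = 24.5000 (exercise)
Node 0 (S = 75): continuation = e^(−0.12)·[0.6107·1.2084 + 0.3893·24.5000] = 9.1137; exercise value = 2.0000 ≤ continuation, so V_0 = 9.1137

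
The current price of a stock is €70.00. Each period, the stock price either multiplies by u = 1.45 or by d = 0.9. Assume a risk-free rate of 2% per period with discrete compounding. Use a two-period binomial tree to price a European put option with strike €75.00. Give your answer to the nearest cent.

Risk-neutral probability p = (1 + 0.02 − 0.9)/(1.45 − 0.9) = 0.1200/0.5500 = 0.2182
Terminal stock prices: S_uu = 147.2, S_ud = 91.35, S_dd = 56.7
Terminal payoffs (K − S): max(-72.18, 0) = 0, max(-16.35, 0) = 0, max(18.3, 0) = 18.3
Node u (S = 101.5): V_u = 1/1.02·[0.2182·0.0000 + 0.7818·0.0000] = 0.0000
Node d (S = 63): V_d = 1/1.02·[0.2182·0.0000 + 0.7818·18.3000] = 14.0267
Node 0 (S = 70): V_0 = 1/1.02·[0.2182·0.0000 + 0.7818·14.0267] = 10.7513

€10.75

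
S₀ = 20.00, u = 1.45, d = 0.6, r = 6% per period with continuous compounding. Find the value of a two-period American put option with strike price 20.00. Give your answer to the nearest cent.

4.01

Risk-neutral probability p = (e^0.06 − 0.6)/(1.45 − 0.6) = 0.4618/0.8500 = 0.5433
Terminal stock prices: S_uu = 42.05, S_ud = 17.4, S_dd = 7.2
Terminal payoffs (K − S): max(-22.05, 0) = 0, max(2.6, 0) = 2.6, max(12.8, 0) = 12.8
Node u (S = 29): continuation = e^(−0.06)·[0.5433·0.0000 + 0.4567·2.6000] = 1.1182; exercise value = 0.0000 ≤ continuation, so V_u = 1.1182
Node d (S = 12): continuation = e^(−0.06)·[0.5433·2.6000 + 0.4567·12.8000] = 6.8353; exercise value = 8.0000 > continuation, so V_d = 8.0000 (exercise)
Node 0 (S = 20): continuation = e^(−0.06)·[0.5433·1.1182 + 0.4567·8.0000] = 4.0127; exercise value = 0.0000 ≤ continuation, so V_0 = 4.0127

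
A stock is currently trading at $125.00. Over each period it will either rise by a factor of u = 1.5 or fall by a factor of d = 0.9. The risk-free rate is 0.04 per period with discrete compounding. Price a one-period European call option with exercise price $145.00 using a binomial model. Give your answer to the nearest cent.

Risk-neutral probability p = (1 + 0.04 − 0.9)/(1.5 − 0.9) = 0.1400/0.6000 = 0.2333
Terminal stock prices: S_u = 187.5, S_d = 112.5
Terminal payoffs (S − K): max(42.5, 0) = 42.5, max(-32.5, 0) = 0
Node 0 (S = 125): V_0 = 1/1.04·[0.2333·42.5000 + 0.7667·0.0000] = 9.5353

$9.54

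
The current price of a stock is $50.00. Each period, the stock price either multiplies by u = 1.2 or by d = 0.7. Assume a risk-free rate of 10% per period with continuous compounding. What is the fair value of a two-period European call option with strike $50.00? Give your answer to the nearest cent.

Risk-neutral probability p = (e^0.1 − 0.7)/(1.2 − 0.7) = 0.4052/0.5000 = 0.8103
Terminal stock prices: S_uu = 72, S_ud = 42, S_dd = 24.5
Terminal payoffs (S − K): max(22, 0) = 22, max(-8, 0) = 0, max(-25.5, 0) = 0
Node u (S = 60): V_u = e^(−0.1)·[0.8103·22.0000 + 0.1897·0.0000] = 16.1310
Node d (S = 35): V_d = e^(−0.1)·[0.8103·0.0000 + 0.1897·0.0000] = 0.0000
Node 0 (S = 50): V_0 = e^(−0.1)·[0.8103·16.1310 + 0.1897·0.0000] = 11.8277

$11.83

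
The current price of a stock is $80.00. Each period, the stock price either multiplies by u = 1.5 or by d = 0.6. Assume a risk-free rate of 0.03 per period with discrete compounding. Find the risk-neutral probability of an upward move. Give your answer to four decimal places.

p = 0.4778

Risk-neutral probability p = (1 + 0.03 − 0.6)/(1.5 − 0.6) = 0.4300/0.9000 = 0.4778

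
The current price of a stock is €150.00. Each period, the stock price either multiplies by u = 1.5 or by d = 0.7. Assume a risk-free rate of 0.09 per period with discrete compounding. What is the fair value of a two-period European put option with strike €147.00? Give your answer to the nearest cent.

€16.25

Risk-neutral probability p = (1 + 0.09 − 0.7)/(1.5 − 0.7) = 0.3900/0.8000 = 0.4875
Terminal stock prices: S_uu = 337.5, S_ud = 157.5, S_dd = 73.5
Terminal payoffs (K − S): max(-190.5, 0) = 0, max(-10.5, 0) = 0, max(73.5, 0) = 73.5
Node u (S = 225): V_u = 1/1.09·[0.4875·0.0000 + 0.5125·0.0000] = 0.0000
Node d (S = 105): V_d = 1/1.09·[0.4875·0.0000 + 0.5125·73.5000] = 34.5585
Node 0 (S = 150): V_0 = 1/1.09·[0.4875·0.0000 + 0.5125·34.5585] = 16.2488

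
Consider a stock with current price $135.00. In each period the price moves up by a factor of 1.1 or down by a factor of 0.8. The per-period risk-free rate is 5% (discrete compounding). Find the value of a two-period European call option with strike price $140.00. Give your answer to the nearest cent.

Risk-neutral probability p = (1 + 0.05 − 0.8)/(1.1 − 0.8) = 0.2500/0.3000 = 0.8333
Terminal stock prices: S_uu = 163.4, S_ud = 118.8, S_dd = 86.4
Terminal payoffs (S − K): max(23.35, 0) = 23.35, max(-21.2, 0) = 0, max(-53.6, 0) = 0
Node u (S = 148.5): V_u = 1/1.05·[0.8333·23.3500 + 0.1667·0.0000] = 18.5317
Node d (S = 108): V_d = 1/1.05·[0.8333·0.0000 + 0.1667·0.0000] = 0.0000
Node 0 (S = 135): V_0 = 1/1.05·[0.8333·18.5317 + 0.1667·0.0000] = 14.7077

$14.71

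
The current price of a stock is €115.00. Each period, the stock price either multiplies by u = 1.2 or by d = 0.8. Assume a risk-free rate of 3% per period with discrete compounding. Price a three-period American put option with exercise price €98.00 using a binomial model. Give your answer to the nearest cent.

Risk-neutral probability p = (1 + 0.03 − 0.8)/(1.2 − 0.8) = 0.2300/0.4000 = 0.5750
Terminal stock prices: S_uuu = 198.7, S_uud = 132.5, S_udd = 88.32, S_ddd = 58.88
Terminal payoffs (K − S): max(-100.7, 0) = 0, max(-34.48, 0) = 0, max(9.68, 0) = 9.68, max(39.12, 0) = 39.12
Node uu (S = 165.6): continuation = 1/1.03·[0.5750·0.0000 + 0.4250·0.0000] = 0.0000; exercise value = 0.0000 ≤ continuation, so V_uu = 0.0000
Node ud (S = 110.4): continuation = 1/1.03·[0.5750·0.0000 + 0.4250·9.6800] = 3.9942; exercise value = 0.0000 ≤ continuation, so V_ud = 3.9942
Node dd (S = 73.6): continuation = 1/1.03·[0.5750·9.6800 + 0.4250·39.1200] = 21.5456; exercise value = 24.4000 > continuation, so V_dd = 24.4000 (exercise)
Node u (S = 138): continuation = 1/1.03·[0.5750·0.0000 + 0.4250·3.9942] = 1.6481; exercise value = 0.0000 ≤ continuation, so V_u = 1.6481
Node d (S = 92): continuation = 1/1.03·[0.5750·3.9942 + 0.4250·24.4000] = 12.2977; exercise value = 6.0000 ≤ continuation, so V_d = 12.2977
Node 0 (S = 115): continuation = 1/1.03·[0.5750·1.6481 + 0.4250·12.2977] = 5.9943; exercise value = 0.0000 ≤ continuation, so V_0 = 5.9943

€5.99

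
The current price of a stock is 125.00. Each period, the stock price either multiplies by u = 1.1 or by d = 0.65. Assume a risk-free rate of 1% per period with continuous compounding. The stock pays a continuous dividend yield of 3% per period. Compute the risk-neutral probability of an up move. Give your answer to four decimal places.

Per-period risk-free factor R = e^0.01 = 1.0101; dividend-adjusted growth = e^(0.01−0.03) = 0.9802.
Risk-neutral probability p = (0.9802 − 0.65)/(1.1 − 0.65) = 0.3302/0.4500 = 0.7338

p = 0.7338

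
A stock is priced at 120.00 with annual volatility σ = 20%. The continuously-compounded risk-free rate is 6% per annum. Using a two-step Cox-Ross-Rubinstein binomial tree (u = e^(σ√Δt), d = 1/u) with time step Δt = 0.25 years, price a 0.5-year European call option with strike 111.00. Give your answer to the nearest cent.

14.78

CRR parameters: u = e^(σ√Δt) = e^(0.2·√0.25) = 1.1052, d = 1/u = 0.9048
Per-period rate: rΔt = 0.06·0.25 = 0.015, so R = e^0.015 = 1.0151
Risk-neutral probability p = (e^0.015 − 0.9048)/(1.1052 − 0.9048) = 0.1103/0.2003 = 0.5505
Terminal stock prices: S_uu = 146.6, S_ud = 120, S_dd = 98.25
Terminal payoffs (S − K): max(35.57, 0) = 35.57, max(9, 0) = 9, max(-12.75, 0) = 0
Node u (S = 132.6): V_u = e^(−0.015)·[0.5505·35.5683 + 0.4495·9.0000] = 23.2731
Node d (S = 108.6): V_d = e^(−0.015)·[0.5505·9.0000 + 0.4495·0.0000] = 4.8804
Node 0 (S = 120): V_0 = e^(−0.015)·[0.5505·23.2731 + 0.4495·4.8804] = 14.7814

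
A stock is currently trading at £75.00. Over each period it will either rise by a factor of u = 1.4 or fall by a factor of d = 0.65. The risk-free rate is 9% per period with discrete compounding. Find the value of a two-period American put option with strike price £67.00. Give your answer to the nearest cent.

Risk-neutral probability p = (1 + 0.09 − 0.65)/(1.4 − 0.65) = 0.4400/0.7500 = 0.5867
Terminal stock prices: S_uu = 147, S_ud = 68.25, S_dd = 31.69
Terminal payoffs (K − S): max(-80, 0) = 0, max(-1.25, 0) = 0, max(35.31, 0) = 35.31
Node u (S = 105): continuation = 1/1.09·[0.5867·0.0000 + 0.4133·0.0000] = 0.0000; exercise value = 0.0000 ≤ continuation, so V_u = 0.0000
Node d (S = 48.75): continuation = 1/1.09·[0.5867·0.0000 + 0.4133·35.3125] = 13.3907; exercise value = 18.2500 > continuation, so V_d = 18.2500 (exercise)
Node 0 (S = 75): continuation = 1/1.09·[0.5867·0.0000 + 0.4133·18.2500] = 6.9205; exercise value = 0.0000 ≤ continuation, so V_0 = 6.9205

£6.92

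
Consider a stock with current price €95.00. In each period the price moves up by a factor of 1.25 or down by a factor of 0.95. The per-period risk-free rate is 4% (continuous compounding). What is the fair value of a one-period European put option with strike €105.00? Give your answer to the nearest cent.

Risk-neutral probability p = (e^0.04 − 0.95)/(1.25 − 0.95) = 0.0908/0.3000 = 0.3027
Terminal stock prices: S_u = 118.8, S_d = 90.25
Terminal payoffs (K − S): max(-13.75, 0) = 0, max(14.75, 0) = 14.75
Node 0 (S = 95): V_0 = e^(−0.04)·[0.3027·0.0000 + 0.6973·14.7500] = 9.8819

€9.88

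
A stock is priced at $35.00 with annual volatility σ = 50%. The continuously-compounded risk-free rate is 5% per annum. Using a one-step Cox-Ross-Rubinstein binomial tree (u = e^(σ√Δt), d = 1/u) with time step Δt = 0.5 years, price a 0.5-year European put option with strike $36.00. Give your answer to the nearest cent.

CRR parameters: u = e^(σ√Δt) = e^(0.5·√0.5) = 1.4241, d = 1/u = 0.7022
Per-period rate: rΔt = 0.05·0.5 = 0.025, so R = e^0.025 = 1.0253
Risk-neutral probability p = (e^0.025 − 0.7022)/(1.4241 − 0.7022) = 0.3231/0.7219 = 0.4476
Terminal stock prices: S_u = 49.84, S_d = 24.58
Terminal payoffs (K − S): max(-13.84, 0) = 0, max(11.42, 0) = 11.42
Node 0 (S = 35): V_0 = e^(−0.025)·[0.4476·0.0000 + 0.5524·11.4234] = 6.1546

$6.15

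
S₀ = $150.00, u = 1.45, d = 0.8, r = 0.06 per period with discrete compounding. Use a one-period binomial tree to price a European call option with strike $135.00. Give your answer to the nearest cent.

Risk-neutral probability p = (1 + 0.06 − 0.8)/(1.45 − 0.8) = 0.2600/0.6500 = 0.4000
Terminal stock prices: S_u = 217.5, S_d = 120
Terminal payoffs (S − K): max(82.5, 0) = 82.5, max(-15, 0) = 0
Node 0 (S = 150): V_0 = 1/1.06·[0.4000·82.5000 + 0.6000·0.0000] = 31.1321

$31.13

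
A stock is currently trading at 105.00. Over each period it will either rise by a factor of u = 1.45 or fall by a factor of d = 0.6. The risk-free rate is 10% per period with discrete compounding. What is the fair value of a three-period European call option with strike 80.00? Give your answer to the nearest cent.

53.56

Risk-neutral probability p = (1 + 0.1 − 0.6)/(1.45 − 0.6) = 0.5000/0.8500 = 0.5882
Terminal stock prices: S_uuu = 320.1, S_uud = 132.5, S_udd = 54.81, S_ddd = 22.68
Terminal payoffs (S − K): max(240.1, 0) = 240.1, max(52.46, 0) = 52.46, max(-25.19, 0) = 0, max(-57.32, 0) = 0
Node uu (S = 220.8): V_uu = 1/1.1·[0.5882·240.1056 + 0.4118·52.4575] = 148.0352
Node ud (S = 91.35): V_ud = 1/1.1·[0.5882·52.4575 + 0.4118·0.0000] = 28.0521
Node dd (S = 37.8): V_dd = 1/1.1·[0.5882·0.0000 + 0.4118·0.0000] = 0.0000
Node u (S = 152.2): V_u = 1/1.1·[0.5882·148.0352 + 0.4118·28.0521] = 89.6640
Node d (S = 63): V_d = 1/1.1·[0.5882·28.0521 + 0.4118·0.0000] = 15.0011
Node 0 (S = 105): V_0 = 1/1.1·[0.5882·89.6640 + 0.4118·15.0011] = 53.5641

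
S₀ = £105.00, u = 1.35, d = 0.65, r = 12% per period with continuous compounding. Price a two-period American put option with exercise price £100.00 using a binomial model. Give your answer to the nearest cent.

£10.29

Risk-neutral probability p = (e^0.12 − 0.65)/(1.35 − 0.65) = 0.4775/0.7000 = 0.6821
Terminal stock prices: S_uu = 191.4, S_ud = 92.14, S_dd = 44.36
Terminal payoffs (K − S): max(-91.36, 0) = 0, max(7.862, 0) = 7.862, max(55.64, 0) = 55.64
Node u (S = 141.8): continuation = e^(−0.12)·[0.6821·0.0000 + 0.3179·7.8625] = 2.2166; exercise value = 0.0000 ≤ continuation, so V_u = 2.2166
Node d (S = 68.25): continuation = e^(−0.12)·[0.6821·7.8625 + 0.3179·55.6375] = 20.4420; exercise value = 31.7500 > continuation, so V_d = 31.7500 (exercise)
Node 0 (S = 105): continuation = e^(−0.12)·[0.6821·2.2166 + 0.3179·31.7500] = 10.2919; exercise value = 0.0000 ≤ continuation, so V_0 = 10.2919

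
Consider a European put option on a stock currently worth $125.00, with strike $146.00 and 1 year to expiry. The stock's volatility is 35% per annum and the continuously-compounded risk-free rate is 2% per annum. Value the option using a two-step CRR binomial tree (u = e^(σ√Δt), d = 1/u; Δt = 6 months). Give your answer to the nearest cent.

$30.28

CRR parameters: u = e^(σ√Δt) = e^(0.35·√0.5) = 1.2808, d = 1/u = 0.7808
Per-period rate: rΔt = 0.02·0.5 = 0.01, so R = e^0.01 = 1.0101
Risk-neutral probability p = (e^0.01 − 0.7808)/(1.2808 − 0.7808) = 0.2293/0.5000 = 0.4585
Terminal stock prices: S_uu = 205.1, S_ud = 125, S_dd = 76.2
Terminal payoffs (K − S): max(-59.06, 0) = 0, max(21, 0) = 21, max(69.8, 0) = 69.8
Node u (S = 160.1): V_u = e^(−0.01)·[0.4585·0.0000 + 0.5415·21.0000] = 11.2575
Node d (S = 97.6): V_d = e^(−0.01)·[0.4585·21.0000 + 0.5415·69.8017] = 46.9523
Node 0 (S = 125): V_0 = e^(−0.01)·[0.4585·11.2575 + 0.5415·46.9523] = 30.2804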